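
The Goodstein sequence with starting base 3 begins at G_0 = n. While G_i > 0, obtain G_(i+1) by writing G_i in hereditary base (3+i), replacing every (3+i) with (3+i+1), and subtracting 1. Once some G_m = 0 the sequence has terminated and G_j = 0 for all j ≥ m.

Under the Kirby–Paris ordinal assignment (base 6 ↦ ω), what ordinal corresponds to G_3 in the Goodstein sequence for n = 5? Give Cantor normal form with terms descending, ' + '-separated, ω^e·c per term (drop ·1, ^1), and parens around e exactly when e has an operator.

5 —HB3→ 3 + 2 —bump→ 4 + 2 = 6 —(−1)→ 5
5 —HB4→ 4 + 1 —bump→ 5 + 1 = 6 —(−1)→ 5
5 —HB5→ 5 —bump→ 6 = 6 —(−1)→ 5
5 —HB6→ 5 —bump→ 5 = 5 —(−1)→ 4

5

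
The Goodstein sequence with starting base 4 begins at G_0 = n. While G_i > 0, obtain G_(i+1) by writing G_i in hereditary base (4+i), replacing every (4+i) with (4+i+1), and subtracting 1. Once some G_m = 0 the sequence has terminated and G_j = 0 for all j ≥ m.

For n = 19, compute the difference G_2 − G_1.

(0) 19|_4 = 4^2 + 3 ↦ 5^2 + 3|_5 = 28 ⇒ 27
(1) 27|_5 = 5^2 + 2 ↦ 6^2 + 2|_6 = 38 ⇒ 37

10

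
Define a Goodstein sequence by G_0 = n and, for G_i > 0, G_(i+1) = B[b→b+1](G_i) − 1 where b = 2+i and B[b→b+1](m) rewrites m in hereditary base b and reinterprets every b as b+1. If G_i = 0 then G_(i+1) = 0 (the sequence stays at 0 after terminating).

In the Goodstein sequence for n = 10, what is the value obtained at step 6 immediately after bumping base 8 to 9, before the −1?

1937434593

step 0: 10 = 2^(2 + 1) + 2; sub 3 for 2: 3^(3 + 1) + 3; = 84; G_1 = 84−1 = 83
step 1: 83 = 3^(3 + 1) + 2; sub 4 for 3: 4^(4 + 1) + 2; = 1026; G_2 = 1026−1 = 1025
step 2: 1025 = 4^(4 + 1) + 1; sub 5 for 4: 5^(5 + 1) + 1; = 15626; G_3 = 15626−1 = 15625
step 3: 15625 = 5^(5 + 1); sub 6 for 5: 6^(6 + 1); = 279936; G_4 = 279936−1 = 279935
step 4: 279935 = 5·6^6 + 5·6^5 + 5·6^4 + 5·6^3 + 5·6^2 + 5·6 + 5; sub 7 for 6: 5·7^7 + 5·7^5 + 5·7^4 + 5·7^3 + 5·7^2 + 5·7 + 5; = 4215755; G_5 = 4215755−1 = 4215754
step 5: 4215754 = 5·7^7 + 5·7^5 + 5·7^4 + 5·7^3 + 5·7^2 + 5·7 + 4; sub 8 for 7: 5·8^8 + 5·8^5 + 5·8^4 + 5·8^3 + 5·8^2 + 5·8 + 4; = 84073324; G_6 = 84073324−1 = 84073323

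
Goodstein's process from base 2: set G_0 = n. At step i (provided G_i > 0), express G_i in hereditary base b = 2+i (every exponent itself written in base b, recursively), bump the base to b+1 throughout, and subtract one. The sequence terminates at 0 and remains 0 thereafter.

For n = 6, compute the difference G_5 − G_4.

51384

G_0 = 6. HB_2(6) = 2^2 + 2. Bump = 30. G_1 = 29.
G_1 = 29. HB_3(29) = 3^3 + 2. Bump = 258. G_2 = 257.
G_2 = 257. HB_4(257) = 4^4 + 1. Bump = 3126. G_3 = 3125.
G_3 = 3125. HB_5(3125) = 5^5. Bump = 46656. G_4 = 46655.
G_4 = 46655. HB_6(46655) = 5·6^5 + 5·6^4 + 5·6^3 + 5·6^2 + 5·6 + 5. Bump = 98040. G_5 = 98039.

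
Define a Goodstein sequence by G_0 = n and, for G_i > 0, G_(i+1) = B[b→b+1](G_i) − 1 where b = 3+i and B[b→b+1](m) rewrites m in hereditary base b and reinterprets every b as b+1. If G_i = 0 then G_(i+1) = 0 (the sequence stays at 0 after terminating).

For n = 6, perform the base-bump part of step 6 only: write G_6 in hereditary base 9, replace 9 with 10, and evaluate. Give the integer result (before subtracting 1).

base 3: 6 = 2·3; at 4: 2·4 = 8; next = 7
base 4: 7 = 4 + 3; at 5: 5 + 3 = 8; next = 7
base 5: 7 = 5 + 2; at 6: 6 + 2 = 8; next = 7
base 6: 7 = 6 + 1; at 7: 7 + 1 = 8; next = 7
base 7: 7 = 7; at 8: 8 = 8; next = 7
base 8: 7 = 7; at 9: 7 = 7; next = 6
base 9: 6 = 6; at 10: 6 = 6; next = 5

6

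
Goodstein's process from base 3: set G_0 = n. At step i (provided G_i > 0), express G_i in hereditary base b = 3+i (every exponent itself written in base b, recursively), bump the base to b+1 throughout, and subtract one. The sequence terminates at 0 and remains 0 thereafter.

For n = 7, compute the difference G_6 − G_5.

0

7 —HB3→ 2·3 + 1 —bump→ 2·4 + 1 = 9 —(−1)→ 8
8 —HB4→ 2·4 —bump→ 2·5 = 10 —(−1)→ 9
9 —HB5→ 5 + 4 —bump→ 6 + 4 = 10 —(−1)→ 9
9 —HB6→ 6 + 3 —bump→ 7 + 3 = 10 —(−1)→ 9
9 —HB7→ 7 + 2 —bump→ 8 + 2 = 10 —(−1)→ 9
9 —HB8→ 8 + 1 —bump→ 9 + 1 = 10 —(−1)→ 9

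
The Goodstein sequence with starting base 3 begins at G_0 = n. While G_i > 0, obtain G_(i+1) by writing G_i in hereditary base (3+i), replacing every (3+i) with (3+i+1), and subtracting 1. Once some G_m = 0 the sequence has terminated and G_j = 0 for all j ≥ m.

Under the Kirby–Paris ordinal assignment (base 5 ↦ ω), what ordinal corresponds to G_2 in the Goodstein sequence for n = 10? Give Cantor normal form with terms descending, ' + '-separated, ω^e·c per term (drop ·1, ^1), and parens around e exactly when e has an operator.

ω·4 + 4

i=0: 10 = 3^2 + 1 (b=3); 3→4: 4^2 + 1 = 17; 17−1 = 16
i=1: 16 = 4^2 (b=4); 4→5: 5^2 = 25; 25−1 = 24
i=2: 24 = 4·5 + 4 (b=5); 5→6: 4·6 + 4 = 28; 28−1 = 27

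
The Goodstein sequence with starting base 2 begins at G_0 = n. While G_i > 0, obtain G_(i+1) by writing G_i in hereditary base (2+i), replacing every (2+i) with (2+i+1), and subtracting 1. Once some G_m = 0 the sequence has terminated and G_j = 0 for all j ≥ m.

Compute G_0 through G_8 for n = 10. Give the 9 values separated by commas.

10, 83, 1025, 15625, 279935, 4215754, 84073323, 1937434592, 50000555551

(0) 10|_2 = 2^(2 + 1) + 2 ↦ 3^(3 + 1) + 3|_3 = 84 ⇒ 83
(1) 83|_3 = 3^(3 + 1) + 2 ↦ 4^(4 + 1) + 2|_4 = 1026 ⇒ 1025
(2) 1025|_4 = 4^(4 + 1) + 1 ↦ 5^(5 + 1) + 1|_5 = 15626 ⇒ 15625
(3) 15625|_5 = 5^(5 + 1) ↦ 6^(6 + 1)|_6 = 279936 ⇒ 279935
(4) 279935|_6 = 5·6^6 + 5·6^5 + 5·6^4 + 5·6^3 + 5·6^2 + 5·6 + 5 ↦ 5·7^7 + 5·7^5 + 5·7^4 + 5·7^3 + 5·7^2 + 5·7 + 5|_7 = 4215755 ⇒ 4215754
(5) 4215754|_7 = 5·7^7 + 5·7^5 + 5·7^4 + 5·7^3 + 5·7^2 + 5·7 + 4 ↦ 5·8^8 + 5·8^5 + 5·8^4 + 5·8^3 + 5·8^2 + 5·8 + 4|_8 = 84073324 ⇒ 84073323
(6) 84073323|_8 = 5·8^8 + 5·8^5 + 5·8^4 + 5·8^3 + 5·8^2 + 5·8 + 3 ↦ 5·9^9 + 5·9^5 + 5·9^4 + 5·9^3 + 5·9^2 + 5·9 + 3|_9 = 1937434593 ⇒ 1937434592
(7) 1937434592|_9 = 5·9^9 + 5·9^5 + 5·9^4 + 5·9^3 + 5·9^2 + 5·9 + 2 ↦ 5·10^10 + 5·10^5 + 5·10^4 + 5·10^3 + 5·10^2 + 5·10 + 2|_10 = 50000555552 ⇒ 50000555551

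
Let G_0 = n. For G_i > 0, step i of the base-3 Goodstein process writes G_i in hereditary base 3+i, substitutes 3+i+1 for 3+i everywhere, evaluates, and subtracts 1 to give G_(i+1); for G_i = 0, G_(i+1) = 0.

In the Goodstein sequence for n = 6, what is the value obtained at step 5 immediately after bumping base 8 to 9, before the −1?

7

(0) 6|_3 = 2·3 ↦ 2·4|_4 = 8 ⇒ 7
(1) 7|_4 = 4 + 3 ↦ 5 + 3|_5 = 8 ⇒ 7
(2) 7|_5 = 5 + 2 ↦ 6 + 2|_6 = 8 ⇒ 7
(3) 7|_6 = 6 + 1 ↦ 7 + 1|_7 = 8 ⇒ 7
(4) 7|_7 = 7 ↦ 8|_8 = 8 ⇒ 7
(5) 7|_8 = 7 ↦ 7|_9 = 7 ⇒ 6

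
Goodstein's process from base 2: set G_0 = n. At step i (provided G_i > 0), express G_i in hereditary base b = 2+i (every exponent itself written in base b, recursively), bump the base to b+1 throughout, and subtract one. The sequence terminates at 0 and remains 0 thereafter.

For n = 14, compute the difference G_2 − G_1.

1171

[0] 14 ≡ 2^(2 + 1) + 2^2 + 2 (base 2). Lift 3: 111. −1: 110.
[1] 110 ≡ 3^(3 + 1) + 3^3 + 2 (base 3). Lift 4: 1282. −1: 1281.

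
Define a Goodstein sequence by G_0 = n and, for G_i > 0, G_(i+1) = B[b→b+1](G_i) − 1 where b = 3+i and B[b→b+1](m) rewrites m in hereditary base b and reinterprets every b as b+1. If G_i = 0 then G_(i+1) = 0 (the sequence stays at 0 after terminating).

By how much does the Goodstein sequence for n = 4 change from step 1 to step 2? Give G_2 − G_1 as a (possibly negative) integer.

[0] 4 ≡ 3 + 1 (base 3). Lift 4: 5. −1: 4.
[1] 4 ≡ 4 (base 4). Lift 5: 5. −1: 4.

0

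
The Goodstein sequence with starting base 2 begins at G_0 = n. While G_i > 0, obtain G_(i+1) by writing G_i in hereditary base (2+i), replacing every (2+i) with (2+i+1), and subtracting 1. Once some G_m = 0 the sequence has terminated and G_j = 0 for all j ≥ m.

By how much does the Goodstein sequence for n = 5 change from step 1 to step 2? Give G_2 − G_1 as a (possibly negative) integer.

(0) 5|_2 = 2^2 + 1 ↦ 3^3 + 1|_3 = 28 ⇒ 27
(1) 27|_3 = 3^3 ↦ 4^4|_4 = 256 ⇒ 255

228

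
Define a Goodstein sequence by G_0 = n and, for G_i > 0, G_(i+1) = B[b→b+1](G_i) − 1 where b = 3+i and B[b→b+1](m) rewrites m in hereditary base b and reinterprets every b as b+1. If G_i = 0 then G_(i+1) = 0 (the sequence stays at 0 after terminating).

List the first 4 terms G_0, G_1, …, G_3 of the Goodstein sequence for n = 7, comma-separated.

7, 8, 9, 9

G_0=7  [base 3] 2·3 + 1  →[3↦4]→  2·4 + 1 = 9  −1 ⇒ G_1=8
G_1=8  [base 4] 2·4  →[4↦5]→  2·5 = 10  −1 ⇒ G_2=9
G_2=9  [base 5] 5 + 4  →[5↦6]→  6 + 4 = 10  −1 ⇒ G_3=9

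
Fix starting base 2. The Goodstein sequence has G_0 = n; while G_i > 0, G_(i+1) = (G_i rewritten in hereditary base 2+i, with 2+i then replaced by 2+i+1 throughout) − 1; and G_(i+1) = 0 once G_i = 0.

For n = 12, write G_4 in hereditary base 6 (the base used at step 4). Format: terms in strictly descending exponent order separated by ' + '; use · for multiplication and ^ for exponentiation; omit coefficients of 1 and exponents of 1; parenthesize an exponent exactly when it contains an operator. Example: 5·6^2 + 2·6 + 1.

6^(6 + 1) + 2·6^2 + 6 + 5

[0] 12 ≡ 2^(2 + 1) + 2^2 (base 2). Lift 3: 108. −1: 107.
[1] 107 ≡ 3^(3 + 1) + 2·3^2 + 2·3 + 2 (base 3). Lift 4: 1066. −1: 1065.
[2] 1065 ≡ 4^(4 + 1) + 2·4^2 + 2·4 + 1 (base 4). Lift 5: 15686. −1: 15685.
[3] 15685 ≡ 5^(5 + 1) + 2·5^2 + 2·5 (base 5). Lift 6: 280020. −1: 280019.
[4] 280019 ≡ 6^(6 + 1) + 2·6^2 + 6 + 5 (base 6). Lift 7: 5764911. −1: 5764910.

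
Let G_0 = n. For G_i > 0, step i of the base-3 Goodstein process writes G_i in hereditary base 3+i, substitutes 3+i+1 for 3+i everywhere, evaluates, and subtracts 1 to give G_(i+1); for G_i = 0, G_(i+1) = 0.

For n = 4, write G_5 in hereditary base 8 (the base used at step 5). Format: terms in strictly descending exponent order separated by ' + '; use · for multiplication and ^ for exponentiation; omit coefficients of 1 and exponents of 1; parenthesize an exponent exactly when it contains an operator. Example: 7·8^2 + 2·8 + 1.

G_0 = 4. HB_3(4) = 3 + 1. Bump = 5. G_1 = 4.
G_1 = 4. HB_4(4) = 4. Bump = 5. G_2 = 4.
G_2 = 4. HB_5(4) = 4. Bump = 4. G_3 = 3.
G_3 = 3. HB_6(3) = 3. Bump = 3. G_4 = 2.
G_4 = 2. HB_7(2) = 2. Bump = 2. G_5 = 1.
G_5 = 1. HB_8(1) = 1. Bump = 1. G_6 = 0.

1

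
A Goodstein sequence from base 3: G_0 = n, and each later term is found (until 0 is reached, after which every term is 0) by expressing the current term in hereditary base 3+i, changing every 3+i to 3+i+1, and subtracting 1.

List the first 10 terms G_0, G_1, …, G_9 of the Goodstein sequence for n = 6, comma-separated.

step 0: 6 = 2·3; sub 4 for 3: 2·4; = 8; G_1 = 8−1 = 7
step 1: 7 = 4 + 3; sub 5 for 4: 5 + 3; = 8; G_2 = 8−1 = 7
step 2: 7 = 5 + 2; sub 6 for 5: 6 + 2; = 8; G_3 = 8−1 = 7
step 3: 7 = 6 + 1; sub 7 for 6: 7 + 1; = 8; G_4 = 8−1 = 7
step 4: 7 = 7; sub 8 for 7: 8; = 8; G_5 = 8−1 = 7
step 5: 7 = 7; sub 9 for 8: 7; = 7; G_6 = 7−1 = 6
step 6: 6 = 6; sub 10 for 9: 6; = 6; G_7 = 6−1 = 5
step 7: 5 = 5; sub 11 for 10: 5; = 5; G_8 = 5−1 = 4
step 8: 4 = 4; sub 12 for 11: 4; = 4; G_9 = 4−1 = 3

6, 7, 7, 7, 7, 7, 6, 5, 4, 3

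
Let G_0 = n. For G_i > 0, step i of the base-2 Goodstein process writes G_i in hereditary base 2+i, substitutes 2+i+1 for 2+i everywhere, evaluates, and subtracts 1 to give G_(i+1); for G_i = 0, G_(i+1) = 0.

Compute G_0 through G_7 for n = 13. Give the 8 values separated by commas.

13 —HB2→ 2^(2 + 1) + 2^2 + 1 —bump→ 3^(3 + 1) + 3^3 + 1 = 109 —(−1)→ 108
108 —HB3→ 3^(3 + 1) + 3^3 —bump→ 4^(4 + 1) + 4^4 = 1280 —(−1)→ 1279
1279 —HB4→ 4^(4 + 1) + 3·4^3 + 3·4^2 + 3·4 + 3 —bump→ 5^(5 + 1) + 3·5^3 + 3·5^2 + 3·5 + 3 = 16093 —(−1)→ 16092
16092 —HB5→ 5^(5 + 1) + 3·5^3 + 3·5^2 + 3·5 + 2 —bump→ 6^(6 + 1) + 3·6^3 + 3·6^2 + 3·6 + 2 = 280712 —(−1)→ 280711
280711 —HB6→ 6^(6 + 1) + 3·6^3 + 3·6^2 + 3·6 + 1 —bump→ 7^(7 + 1) + 3·7^3 + 3·7^2 + 3·7 + 1 = 5765999 —(−1)→ 5765998
5765998 —HB7→ 7^(7 + 1) + 3·7^3 + 3·7^2 + 3·7 —bump→ 8^(8 + 1) + 3·8^3 + 3·8^2 + 3·8 = 134219480 —(−1)→ 134219479
134219479 —HB8→ 8^(8 + 1) + 3·8^3 + 3·8^2 + 2·8 + 7 —bump→ 9^(9 + 1) + 3·9^3 + 3·9^2 + 2·9 + 7 = 3486786856 —(−1)→ 3486786855

13, 108, 1279, 16092, 280711, 5765998, 134219479, 3486786855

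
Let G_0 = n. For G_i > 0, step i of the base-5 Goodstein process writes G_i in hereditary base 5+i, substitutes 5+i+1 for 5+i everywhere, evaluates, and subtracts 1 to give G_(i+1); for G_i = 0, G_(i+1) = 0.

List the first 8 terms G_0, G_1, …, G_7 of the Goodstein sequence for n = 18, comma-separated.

i=0: 18 = 3·5 + 3 (b=5); 5→6: 3·6 + 3 = 21; 21−1 = 20
i=1: 20 = 3·6 + 2 (b=6); 6→7: 3·7 + 2 = 23; 23−1 = 22
i=2: 22 = 3·7 + 1 (b=7); 7→8: 3·8 + 1 = 25; 25−1 = 24
i=3: 24 = 3·8 (b=8); 8→9: 3·9 = 27; 27−1 = 26
i=4: 26 = 2·9 + 8 (b=9); 9→10: 2·10 + 8 = 28; 28−1 = 27
i=5: 27 = 2·10 + 7 (b=10); 10→11: 2·11 + 7 = 29; 29−1 = 28
i=6: 28 = 2·11 + 6 (b=11); 11→12: 2·12 + 6 = 30; 30−1 = 29

18, 20, 22, 24, 26, 27, 28, 29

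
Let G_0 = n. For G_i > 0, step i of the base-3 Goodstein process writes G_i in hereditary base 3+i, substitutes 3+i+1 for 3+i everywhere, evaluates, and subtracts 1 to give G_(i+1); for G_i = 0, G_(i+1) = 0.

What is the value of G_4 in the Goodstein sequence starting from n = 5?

G_0 = 5. HB_3(5) = 3 + 2. Bump = 6. G_1 = 5.
G_1 = 5. HB_4(5) = 4 + 1. Bump = 6. G_2 = 5.
G_2 = 5. HB_5(5) = 5. Bump = 6. G_3 = 5.
G_3 = 5. HB_6(5) = 5. Bump = 5. G_4 = 4.
G_4 = 4. HB_7(4) = 4. Bump = 4. G_5 = 3.

4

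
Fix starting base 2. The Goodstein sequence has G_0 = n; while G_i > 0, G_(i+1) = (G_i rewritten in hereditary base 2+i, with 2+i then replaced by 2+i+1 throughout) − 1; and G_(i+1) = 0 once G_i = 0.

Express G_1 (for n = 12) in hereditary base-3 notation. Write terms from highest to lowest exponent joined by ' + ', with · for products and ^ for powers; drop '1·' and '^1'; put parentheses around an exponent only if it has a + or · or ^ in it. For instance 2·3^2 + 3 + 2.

base 2: 12 = 2^(2 + 1) + 2^2; at 3: 3^(3 + 1) + 3^3 = 108; next = 107
base 3: 107 = 3^(3 + 1) + 2·3^2 + 2·3 + 2; at 4: 4^(4 + 1) + 2·4^2 + 2·4 + 2 = 1066; next = 1065

3^(3 + 1) + 2·3^2 + 2·3 + 2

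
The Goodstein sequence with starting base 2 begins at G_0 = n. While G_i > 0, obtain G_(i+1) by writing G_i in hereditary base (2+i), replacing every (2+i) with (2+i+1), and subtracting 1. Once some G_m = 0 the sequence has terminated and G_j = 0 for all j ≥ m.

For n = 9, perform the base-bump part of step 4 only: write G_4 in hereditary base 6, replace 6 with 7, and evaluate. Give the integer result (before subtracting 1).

[0] 9 ≡ 2^(2 + 1) + 1 (base 2). Lift 3: 82. −1: 81.
[1] 81 ≡ 3^(3 + 1) (base 3). Lift 4: 1024. −1: 1023.
[2] 1023 ≡ 3·4^4 + 3·4^3 + 3·4^2 + 3·4 + 3 (base 4). Lift 5: 9843. −1: 9842.
[3] 9842 ≡ 3·5^5 + 3·5^3 + 3·5^2 + 3·5 + 2 (base 5). Lift 6: 140744. −1: 140743.
[4] 140743 ≡ 3·6^6 + 3·6^3 + 3·6^2 + 3·6 + 1 (base 6). Lift 7: 2471827. −1: 2471826.

2471827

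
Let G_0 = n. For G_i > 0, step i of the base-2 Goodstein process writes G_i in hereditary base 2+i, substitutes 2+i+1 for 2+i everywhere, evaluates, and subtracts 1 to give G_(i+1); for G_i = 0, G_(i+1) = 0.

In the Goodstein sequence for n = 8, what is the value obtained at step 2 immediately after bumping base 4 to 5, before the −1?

i=0: 8 = 2^(2 + 1) (b=2); 2→3: 3^(3 + 1) = 81; 81−1 = 80
i=1: 80 = 2·3^3 + 2·3^2 + 2·3 + 2 (b=3); 3→4: 2·4^4 + 2·4^2 + 2·4 + 2 = 554; 554−1 = 553
i=2: 553 = 2·4^4 + 2·4^2 + 2·4 + 1 (b=4); 4→5: 2·5^5 + 2·5^2 + 2·5 + 1 = 6311; 6311−1 = 6310

6311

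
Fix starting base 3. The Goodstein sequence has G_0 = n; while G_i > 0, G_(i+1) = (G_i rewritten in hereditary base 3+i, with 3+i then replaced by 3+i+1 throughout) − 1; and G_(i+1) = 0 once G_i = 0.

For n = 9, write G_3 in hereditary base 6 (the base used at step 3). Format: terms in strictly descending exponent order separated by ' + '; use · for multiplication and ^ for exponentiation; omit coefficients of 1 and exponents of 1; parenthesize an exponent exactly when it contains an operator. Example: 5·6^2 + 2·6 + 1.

3·6 + 1

base 3: 9 = 3^2; at 4: 4^2 = 16; next = 15
base 4: 15 = 3·4 + 3; at 5: 3·5 + 3 = 18; next = 17
base 5: 17 = 3·5 + 2; at 6: 3·6 + 2 = 20; next = 19
base 6: 19 = 3·6 + 1; at 7: 3·7 + 1 = 22; next = 21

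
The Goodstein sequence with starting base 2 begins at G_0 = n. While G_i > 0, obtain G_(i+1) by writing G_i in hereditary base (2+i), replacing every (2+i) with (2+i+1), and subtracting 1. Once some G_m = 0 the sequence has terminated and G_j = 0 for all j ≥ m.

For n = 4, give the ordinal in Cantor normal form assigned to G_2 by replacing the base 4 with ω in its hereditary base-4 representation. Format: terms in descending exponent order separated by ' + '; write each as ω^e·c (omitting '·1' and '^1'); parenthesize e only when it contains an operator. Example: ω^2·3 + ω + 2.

ω^2·2 + ω·2 + 1

G_0 = 4. HB_2(4) = 2^2. Bump = 27. G_1 = 26.
G_1 = 26. HB_3(26) = 2·3^2 + 2·3 + 2. Bump = 42. G_2 = 41.
G_2 = 41. HB_4(41) = 2·4^2 + 2·4 + 1. Bump = 61. G_3 = 60.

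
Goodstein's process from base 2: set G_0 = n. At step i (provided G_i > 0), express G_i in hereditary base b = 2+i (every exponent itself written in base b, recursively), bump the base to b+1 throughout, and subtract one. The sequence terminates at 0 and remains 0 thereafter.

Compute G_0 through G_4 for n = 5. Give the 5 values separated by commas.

5, 27, 255, 467, 775

(0) 5|_2 = 2^2 + 1 ↦ 3^3 + 1|_3 = 28 ⇒ 27
(1) 27|_3 = 3^3 ↦ 4^4|_4 = 256 ⇒ 255
(2) 255|_4 = 3·4^3 + 3·4^2 + 3·4 + 3 ↦ 3·5^3 + 3·5^2 + 3·5 + 3|_5 = 468 ⇒ 467
(3) 467|_5 = 3·5^3 + 3·5^2 + 3·5 + 2 ↦ 3·6^3 + 3·6^2 + 3·6 + 2|_6 = 776 ⇒ 775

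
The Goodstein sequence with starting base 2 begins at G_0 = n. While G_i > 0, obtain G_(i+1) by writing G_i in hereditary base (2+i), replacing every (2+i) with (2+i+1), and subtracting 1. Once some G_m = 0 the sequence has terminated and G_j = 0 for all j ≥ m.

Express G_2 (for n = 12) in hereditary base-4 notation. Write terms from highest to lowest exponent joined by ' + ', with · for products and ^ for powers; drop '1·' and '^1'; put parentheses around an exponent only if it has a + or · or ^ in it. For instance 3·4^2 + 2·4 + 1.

G_0 = 12. HB_2(12) = 2^(2 + 1) + 2^2. Bump = 108. G_1 = 107.
G_1 = 107. HB_3(107) = 3^(3 + 1) + 2·3^2 + 2·3 + 2. Bump = 1066. G_2 = 1065.

4^(4 + 1) + 2·4^2 + 2·4 + 1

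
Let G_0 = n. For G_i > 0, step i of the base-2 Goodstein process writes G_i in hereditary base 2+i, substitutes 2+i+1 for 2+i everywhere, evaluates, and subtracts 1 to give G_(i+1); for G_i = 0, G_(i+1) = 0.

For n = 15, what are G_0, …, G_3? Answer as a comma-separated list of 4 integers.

G_0 = 15. HB_2(15) = 2^(2 + 1) + 2^2 + 2 + 1. Bump = 112. G_1 = 111.
G_1 = 111. HB_3(111) = 3^(3 + 1) + 3^3 + 3. Bump = 1284. G_2 = 1283.
G_2 = 1283. HB_4(1283) = 4^(4 + 1) + 4^4 + 3. Bump = 18753. G_3 = 18752.

15, 111, 1283, 18752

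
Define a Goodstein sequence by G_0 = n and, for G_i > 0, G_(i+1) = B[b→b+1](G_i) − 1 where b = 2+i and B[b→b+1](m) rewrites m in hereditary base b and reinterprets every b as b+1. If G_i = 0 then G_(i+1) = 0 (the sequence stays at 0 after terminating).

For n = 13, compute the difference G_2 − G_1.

1171

G_0=13  [base 2] 2^(2 + 1) + 2^2 + 1  →[2↦3]→  3^(3 + 1) + 3^3 + 1 = 109  −1 ⇒ G_1=108
G_1=108  [base 3] 3^(3 + 1) + 3^3  →[3↦4]→  4^(4 + 1) + 4^4 = 1280  −1 ⇒ G_2=1279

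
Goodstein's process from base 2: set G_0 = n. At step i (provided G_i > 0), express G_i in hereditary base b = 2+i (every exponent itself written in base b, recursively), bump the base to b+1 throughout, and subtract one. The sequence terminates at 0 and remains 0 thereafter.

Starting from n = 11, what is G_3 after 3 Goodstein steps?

15627

i=0: 11 = 2^(2 + 1) + 2 + 1 (b=2); 2→3: 3^(3 + 1) + 3 + 1 = 85; 85−1 = 84
i=1: 84 = 3^(3 + 1) + 3 (b=3); 3→4: 4^(4 + 1) + 4 = 1028; 1028−1 = 1027
i=2: 1027 = 4^(4 + 1) + 3 (b=4); 4→5: 5^(5 + 1) + 3 = 15628; 15628−1 = 15627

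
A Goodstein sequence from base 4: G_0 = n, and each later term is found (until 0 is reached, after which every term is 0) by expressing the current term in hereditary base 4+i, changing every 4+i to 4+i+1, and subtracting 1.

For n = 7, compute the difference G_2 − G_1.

base 4: 7 = 4 + 3; at 5: 5 + 3 = 8; next = 7
base 5: 7 = 5 + 2; at 6: 6 + 2 = 8; next = 7

0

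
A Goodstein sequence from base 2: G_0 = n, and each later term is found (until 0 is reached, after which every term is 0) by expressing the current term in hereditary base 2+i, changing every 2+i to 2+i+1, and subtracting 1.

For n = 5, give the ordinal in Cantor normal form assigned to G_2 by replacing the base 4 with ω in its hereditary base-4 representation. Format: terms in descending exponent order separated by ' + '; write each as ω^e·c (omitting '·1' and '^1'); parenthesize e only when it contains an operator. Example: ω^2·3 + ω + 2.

(0) 5|_2 = 2^2 + 1 ↦ 3^3 + 1|_3 = 28 ⇒ 27
(1) 27|_3 = 3^3 ↦ 4^4|_4 = 256 ⇒ 255
(2) 255|_4 = 3·4^3 + 3·4^2 + 3·4 + 3 ↦ 3·5^3 + 3·5^2 + 3·5 + 3|_5 = 468 ⇒ 467

ω^3·3 + ω^2·3 + ω·3 + 3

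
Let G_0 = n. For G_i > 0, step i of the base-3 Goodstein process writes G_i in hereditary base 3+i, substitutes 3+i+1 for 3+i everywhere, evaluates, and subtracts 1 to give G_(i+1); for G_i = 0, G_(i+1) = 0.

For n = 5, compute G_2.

[0] 5 ≡ 3 + 2 (base 3). Lift 4: 6. −1: 5.
[1] 5 ≡ 4 + 1 (base 4). Lift 5: 6. −1: 5.
[2] 5 ≡ 5 (base 5). Lift 6: 6. −1: 5.

5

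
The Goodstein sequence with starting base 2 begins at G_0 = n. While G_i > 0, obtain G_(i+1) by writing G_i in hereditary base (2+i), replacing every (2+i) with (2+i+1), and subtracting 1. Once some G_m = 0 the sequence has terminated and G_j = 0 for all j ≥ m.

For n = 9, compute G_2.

1023

[0] 9 ≡ 2^(2 + 1) + 1 (base 2). Lift 3: 82. −1: 81.
[1] 81 ≡ 3^(3 + 1) (base 3). Lift 4: 1024. −1: 1023.
[2] 1023 ≡ 3·4^4 + 3·4^3 + 3·4^2 + 3·4 + 3 (base 4). Lift 5: 9843. −1: 9842.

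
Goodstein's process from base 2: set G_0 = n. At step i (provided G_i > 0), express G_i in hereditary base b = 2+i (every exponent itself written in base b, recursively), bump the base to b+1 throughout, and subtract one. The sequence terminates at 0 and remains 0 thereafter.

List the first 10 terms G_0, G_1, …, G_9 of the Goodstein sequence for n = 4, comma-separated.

G_0 = 4. HB_2(4) = 2^2. Bump = 27. G_1 = 26.
G_1 = 26. HB_3(26) = 2·3^2 + 2·3 + 2. Bump = 42. G_2 = 41.
G_2 = 41. HB_4(41) = 2·4^2 + 2·4 + 1. Bump = 61. G_3 = 60.
G_3 = 60. HB_5(60) = 2·5^2 + 2·5. Bump = 84. G_4 = 83.
G_4 = 83. HB_6(83) = 2·6^2 + 6 + 5. Bump = 110. G_5 = 109.
G_5 = 109. HB_7(109) = 2·7^2 + 7 + 4. Bump = 140. G_6 = 139.
G_6 = 139. HB_8(139) = 2·8^2 + 8 + 3. Bump = 174. G_7 = 173.
G_7 = 173. HB_9(173) = 2·9^2 + 9 + 2. Bump = 212. G_8 = 211.
G_8 = 211. HB_10(211) = 2·10^2 + 10 + 1. Bump = 254. G_9 = 253.

4, 26, 41, 60, 83, 109, 139, 173, 211, 253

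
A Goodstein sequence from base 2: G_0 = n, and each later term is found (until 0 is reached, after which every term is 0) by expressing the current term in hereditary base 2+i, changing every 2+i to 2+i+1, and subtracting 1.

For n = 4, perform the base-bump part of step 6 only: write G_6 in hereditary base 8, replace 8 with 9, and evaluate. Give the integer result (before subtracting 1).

step 0: 4 = 2^2; sub 3 for 2: 3^3; = 27; G_1 = 27−1 = 26
step 1: 26 = 2·3^2 + 2·3 + 2; sub 4 for 3: 2·4^2 + 2·4 + 2; = 42; G_2 = 42−1 = 41
step 2: 41 = 2·4^2 + 2·4 + 1; sub 5 for 4: 2·5^2 + 2·5 + 1; = 61; G_3 = 61−1 = 60
step 3: 60 = 2·5^2 + 2·5; sub 6 for 5: 2·6^2 + 2·6; = 84; G_4 = 84−1 = 83
step 4: 83 = 2·6^2 + 6 + 5; sub 7 for 6: 2·7^2 + 7 + 5; = 110; G_5 = 110−1 = 109
step 5: 109 = 2·7^2 + 7 + 4; sub 8 for 7: 2·8^2 + 8 + 4; = 140; G_6 = 140−1 = 139
step 6: 139 = 2·8^2 + 8 + 3; sub 9 for 8: 2·9^2 + 9 + 3; = 174; G_7 = 174−1 = 173

174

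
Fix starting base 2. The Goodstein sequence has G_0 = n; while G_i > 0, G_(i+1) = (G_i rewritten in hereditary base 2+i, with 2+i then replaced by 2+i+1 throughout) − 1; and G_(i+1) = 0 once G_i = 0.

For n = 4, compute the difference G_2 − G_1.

15

base 2: 4 = 2^2; at 3: 3^3 = 27; next = 26
base 3: 26 = 2·3^2 + 2·3 + 2; at 4: 2·4^2 + 2·4 + 2 = 42; next = 41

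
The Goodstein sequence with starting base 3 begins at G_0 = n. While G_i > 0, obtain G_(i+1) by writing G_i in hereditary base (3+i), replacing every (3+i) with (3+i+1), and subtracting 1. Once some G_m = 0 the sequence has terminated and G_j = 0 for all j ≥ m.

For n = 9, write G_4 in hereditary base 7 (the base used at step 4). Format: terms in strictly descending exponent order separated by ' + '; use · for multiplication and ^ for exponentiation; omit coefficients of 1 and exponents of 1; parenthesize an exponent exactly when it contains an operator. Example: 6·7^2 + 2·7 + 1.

3·7

G_0 = 9. HB_3(9) = 3^2. Bump = 16. G_1 = 15.
G_1 = 15. HB_4(15) = 3·4 + 3. Bump = 18. G_2 = 17.
G_2 = 17. HB_5(17) = 3·5 + 2. Bump = 20. G_3 = 19.
G_3 = 19. HB_6(19) = 3·6 + 1. Bump = 22. G_4 = 21.
G_4 = 21. HB_7(21) = 3·7. Bump = 24. G_5 = 23.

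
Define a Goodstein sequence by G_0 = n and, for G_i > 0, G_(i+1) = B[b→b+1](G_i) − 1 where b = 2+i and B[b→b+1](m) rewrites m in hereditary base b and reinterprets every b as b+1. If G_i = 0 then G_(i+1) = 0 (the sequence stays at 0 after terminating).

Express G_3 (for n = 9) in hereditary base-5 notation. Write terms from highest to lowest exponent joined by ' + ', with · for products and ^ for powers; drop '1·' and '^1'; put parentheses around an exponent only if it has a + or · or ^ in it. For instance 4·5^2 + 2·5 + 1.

step 0: 9 = 2^(2 + 1) + 1; sub 3 for 2: 3^(3 + 1) + 1; = 82; G_1 = 82−1 = 81
step 1: 81 = 3^(3 + 1); sub 4 for 3: 4^(4 + 1); = 1024; G_2 = 1024−1 = 1023
step 2: 1023 = 3·4^4 + 3·4^3 + 3·4^2 + 3·4 + 3; sub 5 for 4: 3·5^5 + 3·5^3 + 3·5^2 + 3·5 + 3; = 9843; G_3 = 9843−1 = 9842
step 3: 9842 = 3·5^5 + 3·5^3 + 3·5^2 + 3·5 + 2; sub 6 for 5: 3·6^6 + 3·6^3 + 3·6^2 + 3·6 + 2; = 140744; G_4 = 140744−1 = 140743

3·5^5 + 3·5^3 + 3·5^2 + 3·5 + 2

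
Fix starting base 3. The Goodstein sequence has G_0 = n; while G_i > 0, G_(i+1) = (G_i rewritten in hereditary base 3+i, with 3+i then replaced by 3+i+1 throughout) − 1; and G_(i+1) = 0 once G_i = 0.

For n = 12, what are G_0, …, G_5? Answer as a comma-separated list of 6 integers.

[0] 12 ≡ 3^2 + 3 (base 3). Lift 4: 20. −1: 19.
[1] 19 ≡ 4^2 + 3 (base 4). Lift 5: 28. −1: 27.
[2] 27 ≡ 5^2 + 2 (base 5). Lift 6: 38. −1: 37.
[3] 37 ≡ 6^2 + 1 (base 6). Lift 7: 50. −1: 49.
[4] 49 ≡ 7^2 (base 7). Lift 8: 64. −1: 63.

12, 19, 27, 37, 49, 63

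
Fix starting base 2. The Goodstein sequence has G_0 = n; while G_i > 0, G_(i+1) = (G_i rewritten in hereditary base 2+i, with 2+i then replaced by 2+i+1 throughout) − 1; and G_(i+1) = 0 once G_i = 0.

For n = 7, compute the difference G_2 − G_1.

step 0: 7 = 2^2 + 2 + 1; sub 3 for 2: 3^3 + 3 + 1; = 31; G_1 = 31−1 = 30
step 1: 30 = 3^3 + 3; sub 4 for 3: 4^4 + 4; = 260; G_2 = 260−1 = 259

229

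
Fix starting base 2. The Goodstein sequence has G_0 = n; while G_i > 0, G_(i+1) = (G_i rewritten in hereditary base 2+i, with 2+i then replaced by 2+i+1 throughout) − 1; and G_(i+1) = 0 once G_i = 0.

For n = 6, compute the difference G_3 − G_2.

6 —HB2→ 2^2 + 2 —bump→ 3^3 + 3 = 30 —(−1)→ 29
29 —HB3→ 3^3 + 2 —bump→ 4^4 + 2 = 258 —(−1)→ 257
257 —HB4→ 4^4 + 1 —bump→ 5^5 + 1 = 3126 —(−1)→ 3125

2868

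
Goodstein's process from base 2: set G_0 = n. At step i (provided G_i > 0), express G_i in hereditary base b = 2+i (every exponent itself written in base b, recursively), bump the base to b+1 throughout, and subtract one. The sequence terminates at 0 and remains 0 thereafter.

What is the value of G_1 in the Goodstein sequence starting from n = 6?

29

base 2: 6 = 2^2 + 2; at 3: 3^3 + 3 = 30; next = 29
base 3: 29 = 3^3 + 2; at 4: 4^4 + 2 = 258; next = 257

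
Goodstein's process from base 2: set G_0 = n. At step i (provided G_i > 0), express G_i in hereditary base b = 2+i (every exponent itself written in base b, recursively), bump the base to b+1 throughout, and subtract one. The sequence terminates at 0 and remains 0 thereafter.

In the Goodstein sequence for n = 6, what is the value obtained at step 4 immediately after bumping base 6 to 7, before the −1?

98040

base 2: 6 = 2^2 + 2; at 3: 3^3 + 3 = 30; next = 29
base 3: 29 = 3^3 + 2; at 4: 4^4 + 2 = 258; next = 257
base 4: 257 = 4^4 + 1; at 5: 5^5 + 1 = 3126; next = 3125
base 5: 3125 = 5^5; at 6: 6^6 = 46656; next = 46655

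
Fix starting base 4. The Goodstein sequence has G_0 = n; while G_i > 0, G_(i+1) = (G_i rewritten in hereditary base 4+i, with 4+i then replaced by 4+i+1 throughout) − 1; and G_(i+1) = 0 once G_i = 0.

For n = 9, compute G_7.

(0) 9|_4 = 2·4 + 1 ↦ 2·5 + 1|_5 = 11 ⇒ 10
(1) 10|_5 = 2·5 ↦ 2·6|_6 = 12 ⇒ 11
(2) 11|_6 = 6 + 5 ↦ 7 + 5|_7 = 12 ⇒ 11
(3) 11|_7 = 7 + 4 ↦ 8 + 4|_8 = 12 ⇒ 11
(4) 11|_8 = 8 + 3 ↦ 9 + 3|_9 = 12 ⇒ 11
(5) 11|_9 = 9 + 2 ↦ 10 + 2|_10 = 12 ⇒ 11
(6) 11|_10 = 10 + 1 ↦ 11 + 1|_11 = 12 ⇒ 11

11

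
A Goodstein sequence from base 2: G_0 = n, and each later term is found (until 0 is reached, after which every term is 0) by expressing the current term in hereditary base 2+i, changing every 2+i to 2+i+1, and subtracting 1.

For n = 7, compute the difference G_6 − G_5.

15953672

base 2: 7 = 2^2 + 2 + 1; at 3: 3^3 + 3 + 1 = 31; next = 30
base 3: 30 = 3^3 + 3; at 4: 4^4 + 4 = 260; next = 259
base 4: 259 = 4^4 + 3; at 5: 5^5 + 3 = 3128; next = 3127
base 5: 3127 = 5^5 + 2; at 6: 6^6 + 2 = 46658; next = 46657
base 6: 46657 = 6^6 + 1; at 7: 7^7 + 1 = 823544; next = 823543
base 7: 823543 = 7^7; at 8: 8^8 = 16777216; next = 16777215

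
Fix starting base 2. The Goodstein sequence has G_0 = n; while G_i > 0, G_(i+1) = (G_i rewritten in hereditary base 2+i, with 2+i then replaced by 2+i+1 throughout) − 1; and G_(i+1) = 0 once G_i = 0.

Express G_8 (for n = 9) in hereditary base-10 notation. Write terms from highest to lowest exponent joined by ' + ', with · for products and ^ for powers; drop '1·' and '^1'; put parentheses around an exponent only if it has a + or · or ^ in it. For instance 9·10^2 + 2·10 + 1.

G_0=9  [base 2] 2^(2 + 1) + 1  →[2↦3]→  3^(3 + 1) + 1 = 82  −1 ⇒ G_1=81
G_1=81  [base 3] 3^(3 + 1)  →[3↦4]→  4^(4 + 1) = 1024  −1 ⇒ G_2=1023
G_2=1023  [base 4] 3·4^4 + 3·4^3 + 3·4^2 + 3·4 + 3  →[4↦5]→  3·5^5 + 3·5^3 + 3·5^2 + 3·5 + 3 = 9843  −1 ⇒ G_3=9842
G_3=9842  [base 5] 3·5^5 + 3·5^3 + 3·5^2 + 3·5 + 2  →[5↦6]→  3·6^6 + 3·6^3 + 3·6^2 + 3·6 + 2 = 140744  −1 ⇒ G_4=140743
G_4=140743  [base 6] 3·6^6 + 3·6^3 + 3·6^2 + 3·6 + 1  →[6↦7]→  3·7^7 + 3·7^3 + 3·7^2 + 3·7 + 1 = 2471827  −1 ⇒ G_5=2471826
G_5=2471826  [base 7] 3·7^7 + 3·7^3 + 3·7^2 + 3·7  →[7↦8]→  3·8^8 + 3·8^3 + 3·8^2 + 3·8 = 50333400  −1 ⇒ G_6=50333399
G_6=50333399  [base 8] 3·8^8 + 3·8^3 + 3·8^2 + 2·8 + 7  →[8↦9]→  3·9^9 + 3·9^3 + 3·9^2 + 2·9 + 7 = 1162263922  −1 ⇒ G_7=1162263921
G_7=1162263921  [base 9] 3·9^9 + 3·9^3 + 3·9^2 + 2·9 + 6  →[9↦10]→  3·10^10 + 3·10^3 + 3·10^2 + 2·10 + 6 = 30000003326  −1 ⇒ G_8=30000003325

3·10^10 + 3·10^3 + 3·10^2 + 2·10 + 5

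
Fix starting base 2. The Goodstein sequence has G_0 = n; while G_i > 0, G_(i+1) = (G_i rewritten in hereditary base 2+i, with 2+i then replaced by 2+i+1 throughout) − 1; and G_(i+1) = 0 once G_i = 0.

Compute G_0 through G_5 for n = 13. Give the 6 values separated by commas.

13, 108, 1279, 16092, 280711, 5765998

G_0 = 13. HB_2(13) = 2^(2 + 1) + 2^2 + 1. Bump = 109. G_1 = 108.
G_1 = 108. HB_3(108) = 3^(3 + 1) + 3^3. Bump = 1280. G_2 = 1279.
G_2 = 1279. HB_4(1279) = 4^(4 + 1) + 3·4^3 + 3·4^2 + 3·4 + 3. Bump = 16093. G_3 = 16092.
G_3 = 16092. HB_5(16092) = 5^(5 + 1) + 3·5^3 + 3·5^2 + 3·5 + 2. Bump = 280712. G_4 = 280711.
G_4 = 280711. HB_6(280711) = 6^(6 + 1) + 3·6^3 + 3·6^2 + 3·6 + 1. Bump = 5765999. G_5 = 5765998.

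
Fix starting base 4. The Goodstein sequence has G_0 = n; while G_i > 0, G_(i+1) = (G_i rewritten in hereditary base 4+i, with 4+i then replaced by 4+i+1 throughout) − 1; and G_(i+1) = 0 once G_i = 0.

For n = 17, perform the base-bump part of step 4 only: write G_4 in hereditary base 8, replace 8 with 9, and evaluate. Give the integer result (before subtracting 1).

i=0: 17 = 4^2 + 1 (b=4); 4→5: 5^2 + 1 = 26; 26−1 = 25
i=1: 25 = 5^2 (b=5); 5→6: 6^2 = 36; 36−1 = 35
i=2: 35 = 5·6 + 5 (b=6); 6→7: 5·7 + 5 = 40; 40−1 = 39
i=3: 39 = 5·7 + 4 (b=7); 7→8: 5·8 + 4 = 44; 44−1 = 43
i=4: 43 = 5·8 + 3 (b=8); 8→9: 5·9 + 3 = 48; 48−1 = 47

48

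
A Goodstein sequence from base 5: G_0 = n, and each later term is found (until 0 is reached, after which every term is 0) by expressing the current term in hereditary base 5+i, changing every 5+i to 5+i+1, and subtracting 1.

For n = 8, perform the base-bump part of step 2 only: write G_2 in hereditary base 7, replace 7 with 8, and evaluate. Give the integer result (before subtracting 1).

[0] 8 ≡ 5 + 3 (base 5). Lift 6: 9. −1: 8.
[1] 8 ≡ 6 + 2 (base 6). Lift 7: 9. −1: 8.
[2] 8 ≡ 7 + 1 (base 7). Lift 8: 9. −1: 8.

9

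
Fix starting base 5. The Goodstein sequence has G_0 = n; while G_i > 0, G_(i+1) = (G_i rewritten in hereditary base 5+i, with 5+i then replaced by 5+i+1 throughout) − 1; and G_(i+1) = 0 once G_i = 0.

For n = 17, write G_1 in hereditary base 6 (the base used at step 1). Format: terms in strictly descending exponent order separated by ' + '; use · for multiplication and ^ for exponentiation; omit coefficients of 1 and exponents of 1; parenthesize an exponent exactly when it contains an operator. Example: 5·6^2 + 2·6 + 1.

[0] 17 ≡ 3·5 + 2 (base 5). Lift 6: 20. −1: 19.
[1] 19 ≡ 3·6 + 1 (base 6). Lift 7: 22. −1: 21.

3·6 + 1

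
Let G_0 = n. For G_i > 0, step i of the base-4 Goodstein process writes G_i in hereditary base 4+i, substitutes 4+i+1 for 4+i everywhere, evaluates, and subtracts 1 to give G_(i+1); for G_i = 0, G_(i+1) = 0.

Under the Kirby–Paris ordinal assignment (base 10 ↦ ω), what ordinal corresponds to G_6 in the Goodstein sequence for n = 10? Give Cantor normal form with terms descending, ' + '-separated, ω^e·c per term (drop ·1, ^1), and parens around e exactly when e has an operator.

ω + 3

base 4: 10 = 2·4 + 2; at 5: 2·5 + 2 = 12; next = 11
base 5: 11 = 2·5 + 1; at 6: 2·6 + 1 = 13; next = 12
base 6: 12 = 2·6; at 7: 2·7 = 14; next = 13
base 7: 13 = 7 + 6; at 8: 8 + 6 = 14; next = 13
base 8: 13 = 8 + 5; at 9: 9 + 5 = 14; next = 13
base 9: 13 = 9 + 4; at 10: 10 + 4 = 14; next = 13
base 10: 13 = 10 + 3; at 11: 11 + 3 = 14; next = 13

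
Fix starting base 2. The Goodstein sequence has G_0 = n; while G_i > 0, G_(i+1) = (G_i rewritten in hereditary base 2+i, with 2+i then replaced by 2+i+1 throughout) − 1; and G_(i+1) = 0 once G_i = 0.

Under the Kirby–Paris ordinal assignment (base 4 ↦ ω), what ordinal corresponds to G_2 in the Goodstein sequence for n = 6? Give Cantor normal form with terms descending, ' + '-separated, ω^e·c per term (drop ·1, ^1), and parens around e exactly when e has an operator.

step 0: 6 = 2^2 + 2; sub 3 for 2: 3^3 + 3; = 30; G_1 = 30−1 = 29
step 1: 29 = 3^3 + 2; sub 4 for 3: 4^4 + 2; = 258; G_2 = 258−1 = 257
step 2: 257 = 4^4 + 1; sub 5 for 4: 5^5 + 1; = 3126; G_3 = 3126−1 = 3125

ω^ω + 1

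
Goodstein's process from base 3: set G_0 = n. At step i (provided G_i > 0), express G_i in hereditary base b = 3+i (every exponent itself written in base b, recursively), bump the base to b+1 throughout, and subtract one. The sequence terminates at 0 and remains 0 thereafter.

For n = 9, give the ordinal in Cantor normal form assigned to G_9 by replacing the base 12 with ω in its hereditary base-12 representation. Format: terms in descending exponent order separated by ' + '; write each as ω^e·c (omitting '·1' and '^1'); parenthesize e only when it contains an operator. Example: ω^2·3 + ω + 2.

(0) 9|_3 = 3^2 ↦ 4^2|_4 = 16 ⇒ 15
(1) 15|_4 = 3·4 + 3 ↦ 3·5 + 3|_5 = 18 ⇒ 17
(2) 17|_5 = 3·5 + 2 ↦ 3·6 + 2|_6 = 20 ⇒ 19
(3) 19|_6 = 3·6 + 1 ↦ 3·7 + 1|_7 = 22 ⇒ 21
(4) 21|_7 = 3·7 ↦ 3·8|_8 = 24 ⇒ 23
(5) 23|_8 = 2·8 + 7 ↦ 2·9 + 7|_9 = 25 ⇒ 24
(6) 24|_9 = 2·9 + 6 ↦ 2·10 + 6|_10 = 26 ⇒ 25
(7) 25|_10 = 2·10 + 5 ↦ 2·11 + 5|_11 = 27 ⇒ 26
(8) 26|_11 = 2·11 + 4 ↦ 2·12 + 4|_12 = 28 ⇒ 27

ω·2 + 3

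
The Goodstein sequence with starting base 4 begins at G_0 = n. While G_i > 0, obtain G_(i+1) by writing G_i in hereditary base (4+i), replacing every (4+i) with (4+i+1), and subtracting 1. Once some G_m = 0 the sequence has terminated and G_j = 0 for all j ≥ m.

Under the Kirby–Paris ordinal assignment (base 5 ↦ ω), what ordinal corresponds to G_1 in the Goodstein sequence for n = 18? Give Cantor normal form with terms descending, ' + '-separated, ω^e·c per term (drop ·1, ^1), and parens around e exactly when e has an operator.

ω^2 + 1

i=0: 18 = 4^2 + 2 (b=4); 4→5: 5^2 + 2 = 27; 27−1 = 26
i=1: 26 = 5^2 + 1 (b=5); 5→6: 6^2 + 1 = 37; 37−1 = 36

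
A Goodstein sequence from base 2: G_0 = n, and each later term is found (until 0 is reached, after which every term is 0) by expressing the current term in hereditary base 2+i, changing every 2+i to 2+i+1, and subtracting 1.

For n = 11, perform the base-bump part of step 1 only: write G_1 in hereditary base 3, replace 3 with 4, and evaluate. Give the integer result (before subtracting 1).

1028

(0) 11|_2 = 2^(2 + 1) + 2 + 1 ↦ 3^(3 + 1) + 3 + 1|_3 = 85 ⇒ 84
(1) 84|_3 = 3^(3 + 1) + 3 ↦ 4^(4 + 1) + 4|_4 = 1028 ⇒ 1027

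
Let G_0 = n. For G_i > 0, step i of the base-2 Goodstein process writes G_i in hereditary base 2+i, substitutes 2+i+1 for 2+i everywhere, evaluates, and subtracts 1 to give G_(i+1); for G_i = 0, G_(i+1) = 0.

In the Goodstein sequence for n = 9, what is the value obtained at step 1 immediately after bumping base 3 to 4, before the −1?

1024

step 0: 9 = 2^(2 + 1) + 1; sub 3 for 2: 3^(3 + 1) + 1; = 82; G_1 = 82−1 = 81
step 1: 81 = 3^(3 + 1); sub 4 for 3: 4^(4 + 1); = 1024; G_2 = 1024−1 = 1023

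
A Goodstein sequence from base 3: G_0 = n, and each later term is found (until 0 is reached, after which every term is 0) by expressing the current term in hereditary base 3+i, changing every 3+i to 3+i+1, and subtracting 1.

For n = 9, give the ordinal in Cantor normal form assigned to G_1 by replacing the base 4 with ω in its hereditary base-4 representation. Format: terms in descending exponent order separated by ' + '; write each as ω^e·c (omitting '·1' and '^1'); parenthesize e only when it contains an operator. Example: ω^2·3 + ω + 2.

ω·3 + 3

[0] 9 ≡ 3^2 (base 3). Lift 4: 16. −1: 15.
[1] 15 ≡ 3·4 + 3 (base 4). Lift 5: 18. −1: 17.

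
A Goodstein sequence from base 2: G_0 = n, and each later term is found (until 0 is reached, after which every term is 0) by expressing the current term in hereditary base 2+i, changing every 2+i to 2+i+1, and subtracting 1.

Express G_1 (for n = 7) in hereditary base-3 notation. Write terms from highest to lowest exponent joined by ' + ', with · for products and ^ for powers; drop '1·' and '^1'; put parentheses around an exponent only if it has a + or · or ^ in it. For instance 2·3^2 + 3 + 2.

G_0 = 7. HB_2(7) = 2^2 + 2 + 1. Bump = 31. G_1 = 30.
G_1 = 30. HB_3(30) = 3^3 + 3. Bump = 260. G_2 = 259.

3^3 + 3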